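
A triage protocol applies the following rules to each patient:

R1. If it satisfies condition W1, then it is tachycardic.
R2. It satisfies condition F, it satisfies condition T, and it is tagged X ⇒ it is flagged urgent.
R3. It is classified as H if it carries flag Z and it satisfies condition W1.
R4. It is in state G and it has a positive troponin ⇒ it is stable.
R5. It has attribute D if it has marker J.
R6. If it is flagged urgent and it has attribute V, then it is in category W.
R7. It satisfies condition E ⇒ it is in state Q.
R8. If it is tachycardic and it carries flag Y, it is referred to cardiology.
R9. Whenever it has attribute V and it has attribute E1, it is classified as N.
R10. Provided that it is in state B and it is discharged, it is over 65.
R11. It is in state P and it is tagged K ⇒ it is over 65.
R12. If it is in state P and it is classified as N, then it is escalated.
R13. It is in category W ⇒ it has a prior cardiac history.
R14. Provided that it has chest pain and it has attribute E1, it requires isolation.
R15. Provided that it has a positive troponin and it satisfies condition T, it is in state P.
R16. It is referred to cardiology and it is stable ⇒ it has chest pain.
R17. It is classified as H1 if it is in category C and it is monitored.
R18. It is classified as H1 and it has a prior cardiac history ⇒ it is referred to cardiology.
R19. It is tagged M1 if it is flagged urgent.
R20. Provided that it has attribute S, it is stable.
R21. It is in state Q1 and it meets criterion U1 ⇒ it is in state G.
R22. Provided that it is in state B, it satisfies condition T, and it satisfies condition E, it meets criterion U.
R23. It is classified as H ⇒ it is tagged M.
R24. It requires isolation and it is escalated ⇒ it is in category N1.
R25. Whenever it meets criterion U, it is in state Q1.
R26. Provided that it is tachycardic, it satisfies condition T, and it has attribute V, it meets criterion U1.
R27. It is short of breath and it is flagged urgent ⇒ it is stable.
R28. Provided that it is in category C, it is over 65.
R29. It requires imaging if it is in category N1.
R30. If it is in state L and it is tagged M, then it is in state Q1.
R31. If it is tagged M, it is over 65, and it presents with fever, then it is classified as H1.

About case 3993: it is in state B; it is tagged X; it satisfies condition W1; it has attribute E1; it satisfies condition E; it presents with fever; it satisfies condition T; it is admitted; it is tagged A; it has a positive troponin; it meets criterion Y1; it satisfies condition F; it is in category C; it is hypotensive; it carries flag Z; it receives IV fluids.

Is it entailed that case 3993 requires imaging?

No

Forward chaining from the given facts derives: is tachycardic, is flagged urgent, is classified as H, is in state Q, is in state P, is tagged M1, meets criterion U, is tagged M, is in state Q1, is over 65, is classified as H1.
The only rule concluding "it requires imaging" is R29, which needs "it is in category N1"; that is never established.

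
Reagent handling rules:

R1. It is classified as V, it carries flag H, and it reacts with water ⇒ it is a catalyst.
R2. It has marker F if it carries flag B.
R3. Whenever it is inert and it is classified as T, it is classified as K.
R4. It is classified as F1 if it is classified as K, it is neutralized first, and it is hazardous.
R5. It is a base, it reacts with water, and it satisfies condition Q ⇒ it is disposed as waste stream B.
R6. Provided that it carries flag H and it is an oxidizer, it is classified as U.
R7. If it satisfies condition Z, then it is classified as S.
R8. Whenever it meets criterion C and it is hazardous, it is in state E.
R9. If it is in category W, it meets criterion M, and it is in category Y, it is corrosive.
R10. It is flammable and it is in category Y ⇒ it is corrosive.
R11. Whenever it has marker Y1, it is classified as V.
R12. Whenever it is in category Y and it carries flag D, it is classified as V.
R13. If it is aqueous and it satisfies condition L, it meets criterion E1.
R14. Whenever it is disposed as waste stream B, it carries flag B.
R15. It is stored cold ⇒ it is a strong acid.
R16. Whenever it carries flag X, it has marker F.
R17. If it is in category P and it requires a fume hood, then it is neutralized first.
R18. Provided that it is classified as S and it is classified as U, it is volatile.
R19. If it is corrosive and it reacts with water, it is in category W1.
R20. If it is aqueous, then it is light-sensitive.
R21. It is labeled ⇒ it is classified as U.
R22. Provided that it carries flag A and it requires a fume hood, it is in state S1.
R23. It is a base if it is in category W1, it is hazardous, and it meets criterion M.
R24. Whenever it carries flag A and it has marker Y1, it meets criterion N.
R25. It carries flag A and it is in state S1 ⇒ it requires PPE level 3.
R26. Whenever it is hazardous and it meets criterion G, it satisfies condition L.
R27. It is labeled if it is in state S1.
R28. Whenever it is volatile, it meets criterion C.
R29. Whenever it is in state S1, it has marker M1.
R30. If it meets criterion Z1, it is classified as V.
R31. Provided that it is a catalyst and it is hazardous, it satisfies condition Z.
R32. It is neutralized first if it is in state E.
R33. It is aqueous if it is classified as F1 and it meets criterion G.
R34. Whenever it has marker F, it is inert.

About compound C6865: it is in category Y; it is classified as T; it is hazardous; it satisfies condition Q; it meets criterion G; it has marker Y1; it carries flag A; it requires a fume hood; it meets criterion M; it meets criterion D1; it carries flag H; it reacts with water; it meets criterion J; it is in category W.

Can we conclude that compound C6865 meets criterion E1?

Yes

By R9 (it is in category W, it meets criterion M, it is in category Y): it is corrosive.
By R11 (it has marker Y1): it is classified as V.
By R19 (it is corrosive, it reacts with water): it is in category W1.
By R22 (it carries flag A, it requires a fume hood): it is in state S1.
By R23 (it is in category W1, it is hazardous, it meets criterion M): it is a base.
By R26 (it is hazardous, it meets criterion G): it satisfies condition L.
By R27 (it is in state S1): it is labeled.
By R1 (it is classified as V, it carries flag H, it reacts with water): it is a catalyst.
By R5 (it is a base, it reacts with water, it satisfies condition Q): it is disposed as waste stream B.
By R14 (it is disposed as waste stream B): it carries flag B.
By R21 (it is labeled): it is classified as U.
By R31 (it is a catalyst, it is hazardous): it satisfies condition Z.
By R2 (it carries flag B): it has marker F.
By R7 (it satisfies condition Z): it is classified as S.
By R18 (it is classified as S, it is classified as U): it is volatile.
By R28 (it is volatile): it meets criterion C.
By R34 (it has marker F): it is inert.
By R3 (it is inert, it is classified as T): it is classified as K.
By R8 (it meets criterion C, it is hazardous): it is in state E.
By R32 (it is in state E): it is neutralized first.
By R4 (it is classified as K, it is neutralized first, it is hazardous): it is classified as F1.
By R33 (it is classified as F1, it meets criterion G): it is aqueous.
By R13 (it is aqueous, it satisfies condition L): it meets criterion E1.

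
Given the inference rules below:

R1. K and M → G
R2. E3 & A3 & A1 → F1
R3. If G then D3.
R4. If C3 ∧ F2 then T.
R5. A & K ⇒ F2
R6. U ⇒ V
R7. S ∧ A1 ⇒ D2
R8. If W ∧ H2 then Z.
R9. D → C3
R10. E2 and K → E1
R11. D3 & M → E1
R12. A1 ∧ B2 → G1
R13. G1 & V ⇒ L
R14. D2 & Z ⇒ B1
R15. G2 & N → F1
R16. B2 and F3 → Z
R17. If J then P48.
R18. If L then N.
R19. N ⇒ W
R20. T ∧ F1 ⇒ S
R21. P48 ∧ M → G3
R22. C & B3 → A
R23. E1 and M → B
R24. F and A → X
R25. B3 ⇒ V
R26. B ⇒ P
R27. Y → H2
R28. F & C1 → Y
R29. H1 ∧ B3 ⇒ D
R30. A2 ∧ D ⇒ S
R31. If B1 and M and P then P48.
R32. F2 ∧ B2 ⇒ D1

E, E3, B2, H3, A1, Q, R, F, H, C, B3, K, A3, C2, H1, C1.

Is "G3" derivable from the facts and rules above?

Forward chaining from the given facts derives: F1, G1, A, X, V, Y, D, F2, C3, L, N, W, H2, D1, T, Z, S, D2, B1.
The only rule concluding G3 is R21, which needs P48; that is never established.

No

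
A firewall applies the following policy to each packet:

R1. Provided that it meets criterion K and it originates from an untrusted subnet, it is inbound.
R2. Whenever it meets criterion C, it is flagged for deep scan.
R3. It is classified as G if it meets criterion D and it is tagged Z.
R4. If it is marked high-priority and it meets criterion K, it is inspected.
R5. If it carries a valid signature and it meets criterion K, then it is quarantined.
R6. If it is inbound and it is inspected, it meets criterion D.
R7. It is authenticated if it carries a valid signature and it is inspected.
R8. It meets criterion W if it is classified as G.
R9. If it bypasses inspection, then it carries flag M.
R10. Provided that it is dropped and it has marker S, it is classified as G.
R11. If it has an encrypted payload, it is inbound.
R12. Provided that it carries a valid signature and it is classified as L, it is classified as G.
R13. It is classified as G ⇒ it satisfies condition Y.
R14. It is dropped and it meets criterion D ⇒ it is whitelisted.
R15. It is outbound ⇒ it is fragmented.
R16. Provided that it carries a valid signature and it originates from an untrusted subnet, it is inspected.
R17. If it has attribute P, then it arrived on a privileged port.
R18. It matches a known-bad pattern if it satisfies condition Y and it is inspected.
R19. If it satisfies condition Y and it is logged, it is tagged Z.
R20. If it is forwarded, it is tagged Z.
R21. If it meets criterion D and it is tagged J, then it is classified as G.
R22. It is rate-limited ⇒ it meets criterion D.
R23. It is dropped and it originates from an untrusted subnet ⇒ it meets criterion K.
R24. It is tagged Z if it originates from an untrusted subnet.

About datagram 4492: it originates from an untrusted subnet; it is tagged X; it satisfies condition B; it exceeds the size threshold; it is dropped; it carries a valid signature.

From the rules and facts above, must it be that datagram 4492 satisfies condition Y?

Yes

By R16 (it carries a valid signature, it originates from an untrusted subnet): it is inspected.
By R23 (it is dropped, it originates from an untrusted subnet): it meets criterion K.
By R24 (it originates from an untrusted subnet): it is tagged Z.
By R1 (it meets criterion K, it originates from an untrusted subnet): it is inbound.
By R6 (it is inbound, it is inspected): it meets criterion D.
By R3 (it meets criterion D, it is tagged Z): it is classified as G.
By R13 (it is classified as G): it satisfies condition Y.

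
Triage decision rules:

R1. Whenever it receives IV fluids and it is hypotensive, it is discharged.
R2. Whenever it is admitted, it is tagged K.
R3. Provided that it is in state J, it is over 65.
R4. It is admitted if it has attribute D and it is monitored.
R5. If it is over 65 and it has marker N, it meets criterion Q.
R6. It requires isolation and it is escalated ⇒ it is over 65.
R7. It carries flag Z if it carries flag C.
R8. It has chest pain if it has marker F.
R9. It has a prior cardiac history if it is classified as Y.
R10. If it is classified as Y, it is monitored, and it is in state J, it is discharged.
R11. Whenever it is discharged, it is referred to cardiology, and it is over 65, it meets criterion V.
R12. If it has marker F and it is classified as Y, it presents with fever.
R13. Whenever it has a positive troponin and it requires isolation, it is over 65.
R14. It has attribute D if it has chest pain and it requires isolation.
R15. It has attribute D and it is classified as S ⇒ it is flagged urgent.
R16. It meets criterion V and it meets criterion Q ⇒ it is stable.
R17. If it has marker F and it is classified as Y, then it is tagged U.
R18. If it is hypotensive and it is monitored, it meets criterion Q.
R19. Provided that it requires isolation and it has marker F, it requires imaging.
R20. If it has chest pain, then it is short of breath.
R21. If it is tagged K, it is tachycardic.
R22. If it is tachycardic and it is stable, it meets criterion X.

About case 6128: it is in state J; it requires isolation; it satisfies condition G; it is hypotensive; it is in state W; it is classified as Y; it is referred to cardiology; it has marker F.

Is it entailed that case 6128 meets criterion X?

No

Forward chaining from the given facts derives: is over 65, has chest pain, has a prior cardiac history, presents with fever, has attribute D, is tagged U, requires imaging, is short of breath.
The only rule concluding "it meets criterion X" is R22, which needs "it is tachycardic"; that is never established.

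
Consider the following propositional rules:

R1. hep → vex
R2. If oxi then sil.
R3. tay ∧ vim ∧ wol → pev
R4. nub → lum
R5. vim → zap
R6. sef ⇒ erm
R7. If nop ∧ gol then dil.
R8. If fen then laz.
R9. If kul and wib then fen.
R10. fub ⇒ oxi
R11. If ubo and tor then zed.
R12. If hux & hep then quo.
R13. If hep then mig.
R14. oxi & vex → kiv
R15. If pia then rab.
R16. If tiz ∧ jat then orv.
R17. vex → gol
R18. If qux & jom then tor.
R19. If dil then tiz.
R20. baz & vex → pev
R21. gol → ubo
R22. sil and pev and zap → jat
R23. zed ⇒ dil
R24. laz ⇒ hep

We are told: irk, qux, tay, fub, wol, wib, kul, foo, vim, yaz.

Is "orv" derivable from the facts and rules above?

No

Forward chaining from the given facts derives: pev, zap, fen, oxi, sil, laz, jat, hep, vex, mig, kiv, gol, ubo.
The only rule concluding orv is R16, which needs tiz; that is never established.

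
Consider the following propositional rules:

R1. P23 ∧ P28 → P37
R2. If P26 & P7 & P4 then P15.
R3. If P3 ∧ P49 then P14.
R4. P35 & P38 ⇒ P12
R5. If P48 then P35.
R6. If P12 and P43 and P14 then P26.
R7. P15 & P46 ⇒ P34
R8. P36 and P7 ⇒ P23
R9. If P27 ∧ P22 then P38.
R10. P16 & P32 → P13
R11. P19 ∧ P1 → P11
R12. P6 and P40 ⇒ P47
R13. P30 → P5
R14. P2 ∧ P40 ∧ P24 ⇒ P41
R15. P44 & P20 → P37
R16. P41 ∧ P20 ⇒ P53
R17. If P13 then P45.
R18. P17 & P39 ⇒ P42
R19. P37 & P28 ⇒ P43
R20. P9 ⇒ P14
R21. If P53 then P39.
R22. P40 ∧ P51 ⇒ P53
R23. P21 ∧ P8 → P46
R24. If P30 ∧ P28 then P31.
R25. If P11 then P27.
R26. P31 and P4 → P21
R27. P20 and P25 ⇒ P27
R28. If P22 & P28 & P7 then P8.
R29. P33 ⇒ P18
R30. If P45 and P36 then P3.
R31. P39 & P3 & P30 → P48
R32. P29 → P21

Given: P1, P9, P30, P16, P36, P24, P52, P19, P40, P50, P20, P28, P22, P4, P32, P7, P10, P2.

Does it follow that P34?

Yes

P23  (by R8: P36, P7)
P13  (by R10: P16, P32)
P11  (by R11: P19, P1)
P41  (by R14: P2, P40, P24)
P53  (by R16: P41, P20)
P45  (by R17: P13)
P14  (by R20: P9)
P39  (by R21: P53)
P31  (by R24: P30, P28)
P27  (by R25: P11)
P21  (by R26: P31, P4)
P8  (by R28: P22, P28, P7)
P3  (by R30: P45, P36)
P48  (by R31: P39, P3, P30)
P37  (by R1: P23, P28)
P35  (by R5: P48)
P38  (by R9: P27, P22)
P43  (by R19: P37, P28)
P46  (by R23: P21, P8)
P12  (by R4: P35, P38)
P26  (by R6: P12, P43, P14)
P15  (by R2: P26, P7, P4)
P34  (by R7: P15, P46)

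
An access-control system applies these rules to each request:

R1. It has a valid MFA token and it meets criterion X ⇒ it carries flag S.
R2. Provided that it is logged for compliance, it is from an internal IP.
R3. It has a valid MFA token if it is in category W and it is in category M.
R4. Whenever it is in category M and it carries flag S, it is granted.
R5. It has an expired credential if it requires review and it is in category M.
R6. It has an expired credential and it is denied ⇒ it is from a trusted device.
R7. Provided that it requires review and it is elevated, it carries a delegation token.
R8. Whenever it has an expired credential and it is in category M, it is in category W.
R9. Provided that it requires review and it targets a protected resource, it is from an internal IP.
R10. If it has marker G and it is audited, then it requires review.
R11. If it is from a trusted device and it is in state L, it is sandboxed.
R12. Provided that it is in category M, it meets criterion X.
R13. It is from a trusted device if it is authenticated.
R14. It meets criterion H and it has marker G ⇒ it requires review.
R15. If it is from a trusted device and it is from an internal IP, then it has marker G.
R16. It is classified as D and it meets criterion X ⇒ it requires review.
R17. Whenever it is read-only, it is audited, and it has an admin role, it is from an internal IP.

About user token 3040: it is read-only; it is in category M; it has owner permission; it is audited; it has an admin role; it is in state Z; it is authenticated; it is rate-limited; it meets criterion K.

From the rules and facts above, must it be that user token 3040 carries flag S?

Yes

By R12 (it is in category M): it meets criterion X.
By R13 (it is authenticated): it is from a trusted device.
By R17 (it is read-only, it is audited, it has an admin role): it is from an internal IP.
By R15 (it is from a trusted device, it is from an internal IP): it has marker G.
By R10 (it has marker G, it is audited): it requires review.
By R5 (it requires review, it is in category M): it has an expired credential.
By R8 (it has an expired credential, it is in category M): it is in category W.
By R3 (it is in category W, it is in category M): it has a valid MFA token.
By R1 (it has a valid MFA token, it meets criterion X): it carries flag S.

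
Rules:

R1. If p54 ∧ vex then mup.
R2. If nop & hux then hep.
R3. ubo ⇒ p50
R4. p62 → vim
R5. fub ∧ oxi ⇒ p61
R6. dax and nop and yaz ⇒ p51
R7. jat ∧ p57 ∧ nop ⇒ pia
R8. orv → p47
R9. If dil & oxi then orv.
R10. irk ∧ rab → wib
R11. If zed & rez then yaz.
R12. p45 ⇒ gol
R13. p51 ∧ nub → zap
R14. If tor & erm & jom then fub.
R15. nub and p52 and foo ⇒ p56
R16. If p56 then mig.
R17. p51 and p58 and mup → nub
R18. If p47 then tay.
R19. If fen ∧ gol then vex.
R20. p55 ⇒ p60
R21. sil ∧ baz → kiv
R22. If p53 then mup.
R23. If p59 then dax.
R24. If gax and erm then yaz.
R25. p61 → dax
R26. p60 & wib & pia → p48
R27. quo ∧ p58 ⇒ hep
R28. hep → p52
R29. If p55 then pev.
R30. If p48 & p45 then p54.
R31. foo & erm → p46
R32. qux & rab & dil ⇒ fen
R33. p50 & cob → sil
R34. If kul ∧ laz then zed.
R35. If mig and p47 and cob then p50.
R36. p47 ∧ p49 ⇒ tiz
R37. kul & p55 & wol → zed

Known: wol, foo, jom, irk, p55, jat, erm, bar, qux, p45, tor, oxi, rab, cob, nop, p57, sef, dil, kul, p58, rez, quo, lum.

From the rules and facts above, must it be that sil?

pia  (by R7: jat, p57, nop)
orv  (by R9: dil, oxi)
wib  (by R10: irk, rab)
gol  (by R12: p45)
fub  (by R14: tor, erm, jom)
p60  (by R20: p55)
p48  (by R26: p60, wib, pia)
hep  (by R27: quo, p58)
p52  (by R28: hep)
p54  (by R30: p48, p45)
fen  (by R32: qux, rab, dil)
zed  (by R37: kul, p55, wol)
p61  (by R5: fub, oxi)
p47  (by R8: orv)
yaz  (by R11: zed, rez)
vex  (by R19: fen, gol)
dax  (by R25: p61)
mup  (by R1: p54, vex)
p51  (by R6: dax, nop, yaz)
nub  (by R17: p51, p58, mup)
p56  (by R15: nub, p52, foo)
mig  (by R16: p56)
p50  (by R35: mig, p47, cob)
sil  (by R33: p50, cob)

Yes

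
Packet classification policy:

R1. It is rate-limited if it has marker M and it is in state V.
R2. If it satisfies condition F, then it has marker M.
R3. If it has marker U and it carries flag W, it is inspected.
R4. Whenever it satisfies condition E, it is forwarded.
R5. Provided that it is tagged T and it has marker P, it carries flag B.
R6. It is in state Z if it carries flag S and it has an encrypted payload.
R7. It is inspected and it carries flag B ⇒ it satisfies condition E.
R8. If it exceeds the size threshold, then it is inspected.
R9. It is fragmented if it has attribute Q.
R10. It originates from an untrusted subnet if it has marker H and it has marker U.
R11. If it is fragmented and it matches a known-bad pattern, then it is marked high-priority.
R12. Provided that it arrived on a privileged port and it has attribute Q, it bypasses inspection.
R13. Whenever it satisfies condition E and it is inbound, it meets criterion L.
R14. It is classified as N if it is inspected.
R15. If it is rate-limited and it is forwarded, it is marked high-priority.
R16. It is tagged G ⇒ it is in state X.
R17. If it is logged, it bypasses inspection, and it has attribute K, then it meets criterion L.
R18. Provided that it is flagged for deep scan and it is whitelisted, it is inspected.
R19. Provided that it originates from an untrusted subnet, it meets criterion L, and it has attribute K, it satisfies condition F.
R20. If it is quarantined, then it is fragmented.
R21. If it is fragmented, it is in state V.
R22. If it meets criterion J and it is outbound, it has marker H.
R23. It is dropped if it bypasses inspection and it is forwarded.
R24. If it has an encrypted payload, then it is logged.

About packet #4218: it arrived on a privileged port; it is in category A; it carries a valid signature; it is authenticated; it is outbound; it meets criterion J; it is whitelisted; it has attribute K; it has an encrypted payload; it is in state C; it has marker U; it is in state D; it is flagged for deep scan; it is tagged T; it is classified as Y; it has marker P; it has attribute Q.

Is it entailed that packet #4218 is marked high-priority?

By R5 (it is tagged T, it has marker P): it carries flag B.
By R9 (it has attribute Q): it is fragmented.
By R12 (it arrived on a privileged port, it has attribute Q): it bypasses inspection.
By R18 (it is flagged for deep scan, it is whitelisted): it is inspected.
By R21 (it is fragmented): it is in state V.
By R22 (it meets criterion J, it is outbound): it has marker H.
By R24 (it has an encrypted payload): it is logged.
By R7 (it is inspected, it carries flag B): it satisfies condition E.
By R10 (it has marker H, it has marker U): it originates from an untrusted subnet.
By R17 (it is logged, it bypasses inspection, it has attribute K): it meets criterion L.
By R19 (it originates from an untrusted subnet, it meets criterion L, it has attribute K): it satisfies condition F.
By R2 (it satisfies condition F): it has marker M.
By R4 (it satisfies condition E): it is forwarded.
By R1 (it has marker M, it is in state V): it is rate-limited.
By R15 (it is rate-limited, it is forwarded): it is marked high-priority.

Yes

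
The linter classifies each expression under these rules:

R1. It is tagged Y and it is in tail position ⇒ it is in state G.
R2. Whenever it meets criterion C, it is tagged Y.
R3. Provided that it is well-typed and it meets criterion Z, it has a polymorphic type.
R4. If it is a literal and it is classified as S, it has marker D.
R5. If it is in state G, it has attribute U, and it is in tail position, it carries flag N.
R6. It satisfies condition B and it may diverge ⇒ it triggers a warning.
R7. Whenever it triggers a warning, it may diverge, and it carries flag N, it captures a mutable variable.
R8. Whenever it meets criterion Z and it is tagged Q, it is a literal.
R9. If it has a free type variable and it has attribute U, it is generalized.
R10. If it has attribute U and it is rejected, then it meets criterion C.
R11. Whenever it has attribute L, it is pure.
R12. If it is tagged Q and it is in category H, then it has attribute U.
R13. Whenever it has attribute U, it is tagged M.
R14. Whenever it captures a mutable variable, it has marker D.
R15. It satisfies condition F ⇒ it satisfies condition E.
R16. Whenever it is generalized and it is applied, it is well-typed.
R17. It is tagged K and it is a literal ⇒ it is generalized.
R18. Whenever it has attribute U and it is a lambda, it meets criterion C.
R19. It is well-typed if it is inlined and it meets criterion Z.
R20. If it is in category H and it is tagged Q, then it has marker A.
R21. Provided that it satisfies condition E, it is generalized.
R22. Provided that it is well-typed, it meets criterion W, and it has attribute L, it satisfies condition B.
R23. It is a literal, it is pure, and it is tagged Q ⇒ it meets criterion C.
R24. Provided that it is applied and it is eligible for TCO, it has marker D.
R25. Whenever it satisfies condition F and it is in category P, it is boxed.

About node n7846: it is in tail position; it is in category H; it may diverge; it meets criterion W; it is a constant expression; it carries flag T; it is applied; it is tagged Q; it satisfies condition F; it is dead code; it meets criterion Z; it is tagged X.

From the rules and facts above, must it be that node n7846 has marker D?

Forward chaining from the given facts derives: is a literal, has attribute U, is tagged M, satisfies condition E, has marker A, is generalized, is well-typed, has a polymorphic type.
Rules concluding "it has marker D": R4 needs "it is classified as S"; R14 needs "it captures a mutable variable"; R24 needs "it is eligible for TCO" — none of these are established.

No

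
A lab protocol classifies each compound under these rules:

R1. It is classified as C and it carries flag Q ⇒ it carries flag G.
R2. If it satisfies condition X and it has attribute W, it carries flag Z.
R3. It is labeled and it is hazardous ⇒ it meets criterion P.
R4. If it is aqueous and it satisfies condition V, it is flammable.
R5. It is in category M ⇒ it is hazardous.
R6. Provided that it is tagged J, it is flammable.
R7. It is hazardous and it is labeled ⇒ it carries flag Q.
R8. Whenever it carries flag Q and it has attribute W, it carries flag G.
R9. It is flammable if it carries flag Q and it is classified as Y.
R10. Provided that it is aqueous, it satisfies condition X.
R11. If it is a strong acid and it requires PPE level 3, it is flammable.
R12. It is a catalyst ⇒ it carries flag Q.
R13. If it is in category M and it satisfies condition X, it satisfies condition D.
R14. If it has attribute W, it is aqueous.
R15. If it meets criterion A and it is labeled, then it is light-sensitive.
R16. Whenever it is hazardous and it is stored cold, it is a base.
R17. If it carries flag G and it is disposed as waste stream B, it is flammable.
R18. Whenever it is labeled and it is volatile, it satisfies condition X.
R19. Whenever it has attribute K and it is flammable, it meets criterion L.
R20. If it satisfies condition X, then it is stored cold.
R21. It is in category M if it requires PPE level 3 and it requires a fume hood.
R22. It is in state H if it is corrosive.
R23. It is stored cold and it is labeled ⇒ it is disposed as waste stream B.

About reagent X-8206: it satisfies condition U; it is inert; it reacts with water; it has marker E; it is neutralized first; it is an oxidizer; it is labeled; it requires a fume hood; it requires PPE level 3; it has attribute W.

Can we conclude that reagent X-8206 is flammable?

Yes

By R14 (it has attribute W): it is aqueous.
By R21 (it requires PPE level 3, it requires a fume hood): it is in category M.
By R5 (it is in category M): it is hazardous.
By R7 (it is hazardous, it is labeled): it carries flag Q.
By R8 (it carries flag Q, it has attribute W): it carries flag G.
By R10 (it is aqueous): it satisfies condition X.
By R20 (it satisfies condition X): it is stored cold.
By R23 (it is stored cold, it is labeled): it is disposed as waste stream B.
By R17 (it carries flag G, it is disposed as waste stream B): it is flammable.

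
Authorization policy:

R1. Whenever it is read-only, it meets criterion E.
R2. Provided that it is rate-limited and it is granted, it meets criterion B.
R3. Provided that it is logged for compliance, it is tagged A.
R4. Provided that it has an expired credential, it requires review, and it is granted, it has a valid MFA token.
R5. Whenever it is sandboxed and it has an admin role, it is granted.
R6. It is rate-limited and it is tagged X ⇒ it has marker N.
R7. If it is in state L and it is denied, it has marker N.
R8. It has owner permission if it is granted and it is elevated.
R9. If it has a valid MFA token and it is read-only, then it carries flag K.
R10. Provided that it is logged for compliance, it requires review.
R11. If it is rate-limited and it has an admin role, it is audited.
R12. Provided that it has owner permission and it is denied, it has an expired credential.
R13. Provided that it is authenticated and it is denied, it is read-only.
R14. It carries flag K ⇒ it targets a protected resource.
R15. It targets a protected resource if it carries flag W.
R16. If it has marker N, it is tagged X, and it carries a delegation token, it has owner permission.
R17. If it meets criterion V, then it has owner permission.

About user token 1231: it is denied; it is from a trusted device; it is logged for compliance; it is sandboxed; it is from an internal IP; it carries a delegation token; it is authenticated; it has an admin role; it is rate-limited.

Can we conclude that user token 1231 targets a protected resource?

Forward chaining from the given facts derives: is tagged A, is granted, requires review, is audited, is read-only, meets criterion E, meets criterion B.
Rules concluding "it targets a protected resource": R14 needs "it carries flag K"; R15 needs "it carries flag W" — none of these are established.

No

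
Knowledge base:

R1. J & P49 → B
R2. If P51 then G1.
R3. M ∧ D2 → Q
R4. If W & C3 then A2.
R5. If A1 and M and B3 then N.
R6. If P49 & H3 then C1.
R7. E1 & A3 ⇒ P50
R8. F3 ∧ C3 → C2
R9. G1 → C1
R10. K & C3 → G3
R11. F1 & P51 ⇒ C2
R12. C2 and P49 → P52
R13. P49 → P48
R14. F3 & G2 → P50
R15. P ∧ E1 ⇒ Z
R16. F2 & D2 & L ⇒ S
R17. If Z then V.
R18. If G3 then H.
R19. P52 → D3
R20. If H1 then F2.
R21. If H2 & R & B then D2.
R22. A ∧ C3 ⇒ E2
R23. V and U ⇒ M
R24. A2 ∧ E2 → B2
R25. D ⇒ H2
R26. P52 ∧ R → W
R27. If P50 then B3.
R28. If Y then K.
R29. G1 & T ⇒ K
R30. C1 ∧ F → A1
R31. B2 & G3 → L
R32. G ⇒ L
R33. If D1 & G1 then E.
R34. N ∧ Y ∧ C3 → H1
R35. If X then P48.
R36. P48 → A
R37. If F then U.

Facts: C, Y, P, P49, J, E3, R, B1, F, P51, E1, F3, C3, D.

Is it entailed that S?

Forward chaining from the given facts derives: B, G1, C2, C1, P52, P48, Z, V, D3, H2, W, K, A1, A, U, A2, G3, H, D2, E2, M, B2, L, Q.
The only rule concluding S is R16, which needs F2; that is never established.

No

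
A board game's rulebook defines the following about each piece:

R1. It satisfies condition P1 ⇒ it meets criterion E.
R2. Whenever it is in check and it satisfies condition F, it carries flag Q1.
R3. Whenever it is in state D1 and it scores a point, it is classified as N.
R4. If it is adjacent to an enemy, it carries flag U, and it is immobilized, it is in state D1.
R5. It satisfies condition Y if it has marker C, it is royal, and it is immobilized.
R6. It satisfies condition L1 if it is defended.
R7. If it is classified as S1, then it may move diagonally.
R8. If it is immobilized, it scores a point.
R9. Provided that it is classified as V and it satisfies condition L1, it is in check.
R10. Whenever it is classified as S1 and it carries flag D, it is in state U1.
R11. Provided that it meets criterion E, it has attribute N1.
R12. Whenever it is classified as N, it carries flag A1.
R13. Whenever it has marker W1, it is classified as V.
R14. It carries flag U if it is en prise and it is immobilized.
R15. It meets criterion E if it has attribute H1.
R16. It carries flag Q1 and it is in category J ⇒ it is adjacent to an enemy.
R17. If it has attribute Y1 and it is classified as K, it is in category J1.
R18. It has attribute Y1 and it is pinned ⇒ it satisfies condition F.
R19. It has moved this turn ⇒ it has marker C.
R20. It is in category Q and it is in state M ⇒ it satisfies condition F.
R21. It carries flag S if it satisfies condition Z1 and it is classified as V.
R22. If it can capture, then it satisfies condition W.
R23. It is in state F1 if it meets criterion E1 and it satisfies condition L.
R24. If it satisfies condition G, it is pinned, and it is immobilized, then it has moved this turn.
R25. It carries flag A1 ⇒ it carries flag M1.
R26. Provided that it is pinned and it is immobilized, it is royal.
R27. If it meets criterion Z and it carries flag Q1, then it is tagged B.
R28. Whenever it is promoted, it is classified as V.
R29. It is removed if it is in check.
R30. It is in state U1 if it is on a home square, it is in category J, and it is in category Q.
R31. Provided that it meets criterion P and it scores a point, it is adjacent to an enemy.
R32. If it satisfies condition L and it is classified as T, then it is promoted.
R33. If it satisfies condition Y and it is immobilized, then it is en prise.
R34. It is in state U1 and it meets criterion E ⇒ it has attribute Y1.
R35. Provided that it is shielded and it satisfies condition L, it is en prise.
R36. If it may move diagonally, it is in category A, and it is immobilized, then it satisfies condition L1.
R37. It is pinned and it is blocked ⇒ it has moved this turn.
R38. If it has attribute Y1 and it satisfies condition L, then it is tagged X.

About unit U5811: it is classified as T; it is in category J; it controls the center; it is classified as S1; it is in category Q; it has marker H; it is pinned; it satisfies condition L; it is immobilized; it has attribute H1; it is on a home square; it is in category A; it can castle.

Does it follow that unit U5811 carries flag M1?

Forward chaining from the given facts derives: may move diagonally, scores a point, meets criterion E, is royal, is in state U1, is promoted, has attribute Y1, satisfies condition L1, is tagged X, has attribute N1, satisfies condition F, is classified as V, is in check, is removed, carries flag Q1, is adjacent to an enemy.
The only rule concluding "it carries flag M1" is R25, which needs "it carries flag A1"; that is never established.

No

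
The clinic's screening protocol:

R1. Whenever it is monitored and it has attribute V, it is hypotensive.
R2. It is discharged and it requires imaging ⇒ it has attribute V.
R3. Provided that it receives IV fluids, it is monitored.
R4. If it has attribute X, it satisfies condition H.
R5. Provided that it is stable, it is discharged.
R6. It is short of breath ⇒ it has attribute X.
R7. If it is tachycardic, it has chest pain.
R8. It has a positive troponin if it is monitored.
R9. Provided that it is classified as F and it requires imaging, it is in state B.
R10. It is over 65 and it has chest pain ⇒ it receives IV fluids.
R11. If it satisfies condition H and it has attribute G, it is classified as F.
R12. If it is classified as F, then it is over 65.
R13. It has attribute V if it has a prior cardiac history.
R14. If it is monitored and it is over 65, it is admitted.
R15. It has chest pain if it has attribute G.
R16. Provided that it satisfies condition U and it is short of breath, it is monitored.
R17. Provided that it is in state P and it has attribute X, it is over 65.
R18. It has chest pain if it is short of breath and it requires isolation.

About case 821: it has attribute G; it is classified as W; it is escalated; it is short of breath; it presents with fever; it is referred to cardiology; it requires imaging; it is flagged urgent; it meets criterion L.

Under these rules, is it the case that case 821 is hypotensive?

Forward chaining from the given facts derives: has attribute X, has chest pain, satisfies condition H, is classified as F, is over 65, is in state B, receives IV fluids, is monitored, has a positive troponin, is admitted.
The only rule concluding "it is hypotensive" is R1, which needs "it has attribute V"; that is never established.

No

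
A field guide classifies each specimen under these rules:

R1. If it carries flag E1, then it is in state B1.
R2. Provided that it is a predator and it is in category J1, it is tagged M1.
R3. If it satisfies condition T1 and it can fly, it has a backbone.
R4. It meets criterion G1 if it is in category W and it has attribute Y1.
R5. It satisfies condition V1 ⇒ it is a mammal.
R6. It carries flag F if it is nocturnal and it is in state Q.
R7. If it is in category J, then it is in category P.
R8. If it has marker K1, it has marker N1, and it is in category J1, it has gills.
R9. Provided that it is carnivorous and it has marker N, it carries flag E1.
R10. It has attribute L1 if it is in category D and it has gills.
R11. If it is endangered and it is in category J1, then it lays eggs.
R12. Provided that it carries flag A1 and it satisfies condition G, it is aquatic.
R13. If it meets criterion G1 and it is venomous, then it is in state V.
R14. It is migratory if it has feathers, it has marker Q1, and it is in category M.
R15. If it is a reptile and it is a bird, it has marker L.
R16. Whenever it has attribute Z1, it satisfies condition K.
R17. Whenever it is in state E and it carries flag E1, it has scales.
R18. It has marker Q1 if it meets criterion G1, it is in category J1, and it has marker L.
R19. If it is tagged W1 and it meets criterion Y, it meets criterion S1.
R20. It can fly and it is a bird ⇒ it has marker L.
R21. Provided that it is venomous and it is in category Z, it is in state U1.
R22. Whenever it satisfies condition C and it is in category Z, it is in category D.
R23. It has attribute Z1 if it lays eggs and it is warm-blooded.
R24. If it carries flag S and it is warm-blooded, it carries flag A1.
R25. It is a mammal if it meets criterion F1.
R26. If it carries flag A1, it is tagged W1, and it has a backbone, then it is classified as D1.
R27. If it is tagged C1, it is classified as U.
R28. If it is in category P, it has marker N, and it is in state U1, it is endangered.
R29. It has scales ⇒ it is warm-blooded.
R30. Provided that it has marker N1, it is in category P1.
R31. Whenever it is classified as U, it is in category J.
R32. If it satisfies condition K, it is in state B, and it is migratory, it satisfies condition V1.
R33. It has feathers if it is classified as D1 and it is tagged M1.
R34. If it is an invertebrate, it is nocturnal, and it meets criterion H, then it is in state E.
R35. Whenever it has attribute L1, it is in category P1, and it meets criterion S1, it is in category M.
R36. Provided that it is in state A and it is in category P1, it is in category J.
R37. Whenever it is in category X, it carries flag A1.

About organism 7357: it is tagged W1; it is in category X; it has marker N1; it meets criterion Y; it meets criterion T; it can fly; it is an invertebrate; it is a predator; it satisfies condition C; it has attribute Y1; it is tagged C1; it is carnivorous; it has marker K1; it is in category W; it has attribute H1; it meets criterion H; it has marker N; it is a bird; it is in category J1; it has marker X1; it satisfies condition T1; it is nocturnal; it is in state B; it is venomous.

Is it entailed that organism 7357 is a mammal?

No

Forward chaining from the given facts derives: is tagged M1, has a backbone, meets criterion G1, has gills, carries flag E1, is in state V, meets criterion S1, has marker L, is classified as U, is in category P1, is in category J, is in state E, carries flag A1, is in state B1, is in category P, has scales, has marker Q1, is classified as D1, is warm-blooded, has feathers.
Rules concluding "it is a mammal": R5 needs "it satisfies condition V1"; R25 needs "it meets criterion F1" — none of these are established.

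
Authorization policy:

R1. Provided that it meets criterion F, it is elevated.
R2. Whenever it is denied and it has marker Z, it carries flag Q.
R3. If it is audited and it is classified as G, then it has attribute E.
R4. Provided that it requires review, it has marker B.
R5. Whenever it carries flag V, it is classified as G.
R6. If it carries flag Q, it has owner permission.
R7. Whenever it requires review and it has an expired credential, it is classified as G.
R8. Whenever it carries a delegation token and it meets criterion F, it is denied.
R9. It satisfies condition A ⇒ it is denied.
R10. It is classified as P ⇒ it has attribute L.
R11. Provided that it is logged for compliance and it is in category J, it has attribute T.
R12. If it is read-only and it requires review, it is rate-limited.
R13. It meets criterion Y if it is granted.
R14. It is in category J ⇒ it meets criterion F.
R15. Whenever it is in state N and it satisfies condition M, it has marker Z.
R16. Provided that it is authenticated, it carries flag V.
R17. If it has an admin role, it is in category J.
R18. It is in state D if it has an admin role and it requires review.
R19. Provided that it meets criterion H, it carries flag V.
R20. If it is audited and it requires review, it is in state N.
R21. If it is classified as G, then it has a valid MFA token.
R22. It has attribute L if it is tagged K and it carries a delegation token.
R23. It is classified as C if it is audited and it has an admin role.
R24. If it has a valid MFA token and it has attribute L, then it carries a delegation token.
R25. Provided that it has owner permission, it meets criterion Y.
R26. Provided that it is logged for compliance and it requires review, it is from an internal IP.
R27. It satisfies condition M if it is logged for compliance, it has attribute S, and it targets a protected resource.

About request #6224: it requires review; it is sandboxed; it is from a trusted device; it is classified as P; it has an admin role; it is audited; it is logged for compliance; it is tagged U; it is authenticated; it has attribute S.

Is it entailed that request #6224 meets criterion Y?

No

Forward chaining from the given facts derives: has marker B, has attribute L, carries flag V, is in category J, is in state D, is in state N, is classified as C, is from an internal IP, is classified as G, has attribute T, meets criterion F, has a valid MFA token, carries a delegation token, is elevated, has attribute E, is denied.
Rules concluding "it meets criterion Y": R13 needs "it is granted"; R25 needs "it has owner permission" — none of these are established.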